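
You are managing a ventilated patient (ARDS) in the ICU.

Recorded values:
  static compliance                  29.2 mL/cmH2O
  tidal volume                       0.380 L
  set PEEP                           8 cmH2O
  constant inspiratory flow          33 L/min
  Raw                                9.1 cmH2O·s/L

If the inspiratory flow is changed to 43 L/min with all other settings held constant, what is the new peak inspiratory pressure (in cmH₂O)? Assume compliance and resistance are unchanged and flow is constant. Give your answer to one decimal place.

27.5

Flow: 33 L/min ÷ 60 = 0.55 L/s.
New flow: 43 L/min ÷ 60 = 0.7167 L/s.
PIP = Vt/C + R·V̇ + PEEP (constant-flow equation of motion).
Only the resistive term changes: ΔPIP = R × ΔV̇ = 9.1 × (0.7167 − 0.55) = 9.1 × 0.1667 = 1.517 cmH2O.
Original PIP = 380/29.2 + 9.1×0.55 + 8 = 26.019 cmH2O; new PIP = 26.019 + (1.517) = 27.536 cmH2O.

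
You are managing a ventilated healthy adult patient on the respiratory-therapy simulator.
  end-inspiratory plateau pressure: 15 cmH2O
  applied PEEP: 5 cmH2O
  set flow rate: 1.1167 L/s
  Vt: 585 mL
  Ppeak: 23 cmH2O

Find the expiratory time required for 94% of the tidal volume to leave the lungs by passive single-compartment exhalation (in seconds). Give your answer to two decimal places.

R = (PIP − Pplat)/V̇ = (23 − 15) / 1.1167 = 8.0/1.1167 = 7.164 cmH2O·s/L.
C = Vt/(Pplat − PEEP) = 585.0 / (15 − 5) = 585.0/10.0 = 58.5 mL/cmH2O.
τ = R × C = 7.164 × 0.0585 L/cmH2O = 0.4191 s.
t = −τ·ln(1 − 0.94) = −0.4191·ln(0.06) = 1.179 s.

1.18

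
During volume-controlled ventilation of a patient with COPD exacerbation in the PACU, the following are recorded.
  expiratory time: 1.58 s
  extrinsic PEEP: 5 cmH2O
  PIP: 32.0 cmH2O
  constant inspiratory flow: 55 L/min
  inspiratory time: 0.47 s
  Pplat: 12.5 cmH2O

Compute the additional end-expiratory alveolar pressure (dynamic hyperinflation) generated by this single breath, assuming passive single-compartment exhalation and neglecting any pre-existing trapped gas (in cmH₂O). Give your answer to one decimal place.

2.1

Flow: 55 L/min ÷ 60 = 0.9167 L/s.
Vt = flow × Ti = 0.9167 L/s × 0.47 s × 1000 mL/L = 430.85 mL.
R = (PIP − Pplat)/V̇ = (32.0 − 12.5) / 0.9167 = 19.5/0.9167 = 21.272 cmH2O·s/L.
C = Vt/(Pplat − PEEP) = 430.85 / (12.5 − 5) = 430.85/7.5 = 57.447 mL/cmH2O.
τ = R × C = 21.272 × 0.05745 L/cmH2O = 1.222 s.
Fraction remaining = e^(−Te/τ) = e^(−1.58/1.222) = 0.2745; trapped volume = 430.85 × 0.2745 = 118.27 mL.
Additional alveolar pressure from trapping ≈ V_trapped / C = 118.27 / 57.447 = 2.059 cmH2O.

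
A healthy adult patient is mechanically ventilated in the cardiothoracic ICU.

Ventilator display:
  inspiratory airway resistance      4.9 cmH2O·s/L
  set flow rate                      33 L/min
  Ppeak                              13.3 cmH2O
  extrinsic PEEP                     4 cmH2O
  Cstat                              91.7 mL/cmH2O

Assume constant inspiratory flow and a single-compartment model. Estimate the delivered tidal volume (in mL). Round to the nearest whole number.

Flow: 33 L/min ÷ 60 = 0.55 L/s.
Equation of motion (constant flow): PIP = Vt/C + R·V̇ + PEEP.
Vt/C = PIP − R·V̇ − PEEP = 13.3 − 2.695 − 4 = 6.605 cmH2O.
Vt = C × 6.605 = 91.7 × 6.605 = 605.68 mL.

606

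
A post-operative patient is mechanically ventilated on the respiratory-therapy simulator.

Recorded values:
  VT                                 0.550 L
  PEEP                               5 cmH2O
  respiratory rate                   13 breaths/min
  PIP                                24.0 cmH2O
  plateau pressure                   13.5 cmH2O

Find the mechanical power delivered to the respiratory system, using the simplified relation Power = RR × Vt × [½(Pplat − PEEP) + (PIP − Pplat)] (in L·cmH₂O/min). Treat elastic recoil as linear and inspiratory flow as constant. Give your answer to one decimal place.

Per-breath work = Vt × [½(Pplat−PEEP) + (PIP−Pplat)] = 0.550 × [0.5×8.5 + 10.5] = 0.550 × 14.75 = 8.113 L·cmH2O.
Power = 13 × 8.113 = 105.47 L·cmH2O/min.

105.5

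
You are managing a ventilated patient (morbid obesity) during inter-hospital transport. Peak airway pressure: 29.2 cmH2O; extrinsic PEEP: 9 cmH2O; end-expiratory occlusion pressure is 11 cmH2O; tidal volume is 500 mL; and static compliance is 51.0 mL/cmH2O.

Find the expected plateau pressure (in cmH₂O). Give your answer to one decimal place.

20.8

End-expiratory occlusion gives total PEEP = 11 cmH2O (intrinsic PEEP = 11 − 9 = 2). Use total PEEP for the elastic gradient.
Pplat = PEEPtotal + Vt / Cstat = 11 + 500 / 51.0 = 11 + 9.804 = 20.804 cmH2O.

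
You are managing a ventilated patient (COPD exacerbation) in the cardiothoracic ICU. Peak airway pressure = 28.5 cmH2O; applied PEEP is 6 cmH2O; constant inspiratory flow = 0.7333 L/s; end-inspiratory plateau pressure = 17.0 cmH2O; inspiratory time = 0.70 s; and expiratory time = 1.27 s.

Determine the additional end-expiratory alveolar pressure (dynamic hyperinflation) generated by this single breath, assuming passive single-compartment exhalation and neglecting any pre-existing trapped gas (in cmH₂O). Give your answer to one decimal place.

1.9

Vt = flow × Ti = 0.7333 L/s × 0.70 s × 1000 mL/L = 513.31 mL.
R = (PIP − Pplat)/V̇ = (28.5 − 17.0) / 0.7333 = 11.5/0.7333 = 15.683 cmH2O·s/L.
C = Vt/(Pplat − PEEP) = 513.31 / (17.0 − 6) = 513.31/11.0 = 46.665 mL/cmH2O.
τ = R × C = 15.683 × 0.04667 L/cmH2O = 0.7319 s.
Fraction remaining = e^(−Te/τ) = e^(−1.27/0.7319) = 0.1764; trapped volume = 513.31 × 0.1764 = 90.548 mL.
Additional alveolar pressure from trapping ≈ V_trapped / C = 90.548 / 46.665 = 1.94 cmH2O.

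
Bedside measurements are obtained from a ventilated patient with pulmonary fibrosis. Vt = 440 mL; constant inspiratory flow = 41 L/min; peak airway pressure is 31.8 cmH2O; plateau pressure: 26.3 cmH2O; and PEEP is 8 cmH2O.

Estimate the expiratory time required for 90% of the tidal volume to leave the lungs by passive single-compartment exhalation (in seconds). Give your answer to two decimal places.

Flow: 41 L/min ÷ 60 = 0.6833 L/s.
R = (PIP − Pplat)/V̇ = (31.8 − 26.3) / 0.6833 = 5.5/0.6833 = 8.049 cmH2O·s/L.
C = Vt/(Pplat − PEEP) = 440.0 / (26.3 − 8) = 440.0/18.3 = 24.044 mL/cmH2O.
τ = R × C = 8.049 × 0.02404 L/cmH2O = 0.1935 s.
t = −τ·ln(1 − 0.90) = −0.1935·ln(0.1) = 0.4456 s.

0.45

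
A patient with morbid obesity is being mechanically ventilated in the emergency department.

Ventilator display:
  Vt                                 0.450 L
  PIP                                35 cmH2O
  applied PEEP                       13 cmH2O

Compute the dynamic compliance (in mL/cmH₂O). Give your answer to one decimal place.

20.5

Dynamic compliance = Vt / (PIP − PEEP) = 450 / (35 − 13) = 450 / 22.0 = 20.455 mL/cmH2O.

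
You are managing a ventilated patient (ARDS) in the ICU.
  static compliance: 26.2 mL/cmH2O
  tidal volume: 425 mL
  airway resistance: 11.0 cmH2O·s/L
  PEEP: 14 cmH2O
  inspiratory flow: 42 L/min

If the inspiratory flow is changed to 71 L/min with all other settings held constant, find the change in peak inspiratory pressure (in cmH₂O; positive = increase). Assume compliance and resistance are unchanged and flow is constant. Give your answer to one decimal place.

5.3

Flow: 42 L/min ÷ 60 = 0.7 L/s.
New flow: 71 L/min ÷ 60 = 1.1833 L/s.
PIP = Vt/C + R·V̇ + PEEP (constant-flow equation of motion).
Only the resistive term changes: ΔPIP = R × ΔV̇ = 11.0 × (1.1833 − 0.7) = 11.0 × 0.4833 = 5.316 cmH2O.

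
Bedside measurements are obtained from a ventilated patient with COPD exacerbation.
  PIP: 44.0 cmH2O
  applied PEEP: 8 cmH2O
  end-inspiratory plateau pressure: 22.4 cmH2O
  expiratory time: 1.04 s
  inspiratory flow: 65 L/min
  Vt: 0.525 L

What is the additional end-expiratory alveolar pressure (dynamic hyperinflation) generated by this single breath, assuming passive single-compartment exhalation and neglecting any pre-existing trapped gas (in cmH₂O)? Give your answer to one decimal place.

Flow: 65 L/min ÷ 60 = 1.0833 L/s.
R = (PIP − Pplat)/V̇ = (44.0 − 22.4) / 1.0833 = 21.6/1.0833 = 19.939 cmH2O·s/L.
C = Vt/(Pplat − PEEP) = 525.0 / (22.4 − 8) = 525.0/14.4 = 36.458 mL/cmH2O.
τ = R × C = 19.939 × 0.03646 L/cmH2O = 0.727 s.
Fraction remaining = e^(−Te/τ) = e^(−1.04/0.727) = 0.2392; trapped volume = 525.0 × 0.2392 = 125.58 mL.
Additional alveolar pressure from trapping ≈ V_trapped / C = 125.58 / 36.458 = 3.445 cmH2O.

3.4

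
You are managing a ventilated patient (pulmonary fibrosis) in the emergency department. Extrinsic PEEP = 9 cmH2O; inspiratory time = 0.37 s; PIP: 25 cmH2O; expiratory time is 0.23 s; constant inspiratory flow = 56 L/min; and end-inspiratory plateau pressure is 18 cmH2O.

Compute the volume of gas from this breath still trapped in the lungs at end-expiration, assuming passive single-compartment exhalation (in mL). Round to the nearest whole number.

Flow: 56 L/min ÷ 60 = 0.9333 L/s.
Vt = flow × Ti = 0.9333 L/s × 0.37 s × 1000 mL/L = 345.32 mL.
R = (PIP − Pplat)/V̇ = (25 − 18) / 0.9333 = 7.0/0.9333 = 7.5 cmH2O·s/L.
C = Vt/(Pplat − PEEP) = 345.32 / (18 − 9) = 345.32/9.0 = 38.369 mL/cmH2O.
τ = R × C = 7.5 × 0.03837 L/cmH2O = 0.2878 s.
Fraction remaining = e^(−Te/τ) = e^(−0.23/0.2878) = 0.4497.
Trapped volume = 345.32 × 0.4497 = 155.29 mL.

155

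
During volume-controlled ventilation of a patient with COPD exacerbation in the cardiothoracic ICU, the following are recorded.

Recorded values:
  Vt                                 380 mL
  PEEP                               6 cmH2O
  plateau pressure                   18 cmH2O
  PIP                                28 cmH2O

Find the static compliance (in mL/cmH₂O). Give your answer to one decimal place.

31.7

Cstat = Vt / (Pplat − PEEP) = 380 / (18 − 6) = 380 / 12.0 = 31.667 mL/cmH2O.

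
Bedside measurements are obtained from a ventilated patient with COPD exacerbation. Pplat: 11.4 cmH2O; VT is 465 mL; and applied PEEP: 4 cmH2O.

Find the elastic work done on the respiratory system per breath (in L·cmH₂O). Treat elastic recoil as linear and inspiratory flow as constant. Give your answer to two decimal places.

1.72

Elastic work ≈ ½ × (Pplat − PEEP) × Vt = 0.5 × (11.4 − 4) × 0.465 L = 0.5 × 7.4 × 0.465 = 1.721 L·cmH2O.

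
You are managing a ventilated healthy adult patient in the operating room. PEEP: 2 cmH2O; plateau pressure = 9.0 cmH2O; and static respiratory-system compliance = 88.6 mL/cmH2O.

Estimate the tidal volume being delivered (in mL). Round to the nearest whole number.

620

Vt = Cstat × (Pplat − PEEP) = 88.6 × (9.0 − 2) = 88.6 × 7.0 = 620.2 mL.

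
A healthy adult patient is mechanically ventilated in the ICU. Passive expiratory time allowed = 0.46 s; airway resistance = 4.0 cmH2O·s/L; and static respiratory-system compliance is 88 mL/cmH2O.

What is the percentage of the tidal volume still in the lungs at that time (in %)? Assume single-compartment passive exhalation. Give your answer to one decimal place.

27.1

τ = R × C = 4.0 × 88 mL/cmH2O = 4.0 × 0.088 L/cmH2O = 0.352 s.
Passive exhalation: V(t)/V₀ = e^(−t/τ) = e^(−0.46/0.352) = 0.2707.
Fraction remaining = 0.2707 → 27.07%.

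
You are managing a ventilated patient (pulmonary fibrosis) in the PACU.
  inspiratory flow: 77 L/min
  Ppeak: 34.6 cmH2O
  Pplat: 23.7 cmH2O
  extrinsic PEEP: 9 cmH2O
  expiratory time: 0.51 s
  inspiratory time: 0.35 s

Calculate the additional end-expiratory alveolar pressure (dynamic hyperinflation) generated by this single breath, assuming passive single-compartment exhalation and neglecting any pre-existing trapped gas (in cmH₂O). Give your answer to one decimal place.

Flow: 77 L/min ÷ 60 = 1.2833 L/s.
Vt = flow × Ti = 1.2833 L/s × 0.35 s × 1000 mL/L = 449.16 mL.
R = (PIP − Pplat)/V̇ = (34.6 − 23.7) / 1.2833 = 10.9/1.2833 = 8.494 cmH2O·s/L.
C = Vt/(Pplat − PEEP) = 449.16 / (23.7 − 9) = 449.16/14.7 = 30.555 mL/cmH2O.
τ = R × C = 8.494 × 0.03056 L/cmH2O = 0.2596 s.
Fraction remaining = e^(−Te/τ) = e^(−0.51/0.2596) = 0.1402; trapped volume = 449.16 × 0.1402 = 62.972 mL.
Additional alveolar pressure from trapping ≈ V_trapped / C = 62.972 / 30.555 = 2.061 cmH2O.

2.1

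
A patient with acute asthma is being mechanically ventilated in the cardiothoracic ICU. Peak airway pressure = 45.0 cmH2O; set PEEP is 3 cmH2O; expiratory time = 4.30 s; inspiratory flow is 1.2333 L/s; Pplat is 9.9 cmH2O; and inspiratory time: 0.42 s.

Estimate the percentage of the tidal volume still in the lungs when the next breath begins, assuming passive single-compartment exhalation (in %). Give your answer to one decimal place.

13.4

Vt = flow × Ti = 1.2333 L/s × 0.42 s × 1000 mL/L = 517.99 mL.
R = (PIP − Pplat)/V̇ = (45.0 − 9.9) / 1.2333 = 35.1/1.2333 = 28.46 cmH2O·s/L.
C = Vt/(Pplat − PEEP) = 517.99 / (9.9 − 3) = 517.99/6.9 = 75.071 mL/cmH2O.
τ = R × C = 28.46 × 0.07507 L/cmH2O = 2.136 s.
Fraction remaining at end-expiration = e^(−Te/τ) = e^(−4.30/2.136) = 0.1336 → 13.36%.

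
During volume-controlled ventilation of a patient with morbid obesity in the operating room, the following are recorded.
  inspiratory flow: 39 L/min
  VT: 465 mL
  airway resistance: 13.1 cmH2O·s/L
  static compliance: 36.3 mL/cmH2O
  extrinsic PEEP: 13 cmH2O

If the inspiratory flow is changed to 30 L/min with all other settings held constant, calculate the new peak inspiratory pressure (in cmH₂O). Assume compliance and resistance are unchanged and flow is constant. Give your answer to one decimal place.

32.4

Flow: 39 L/min ÷ 60 = 0.65 L/s.
New flow: 30 L/min ÷ 60 = 0.5 L/s.
PIP = Vt/C + R·V̇ + PEEP (constant-flow equation of motion).
Only the resistive term changes: ΔPIP = R × ΔV̇ = 13.1 × (0.5 − 0.65) = 13.1 × -0.15 = -1.965 cmH2O.
Original PIP = 465/36.3 + 13.1×0.65 + 13 = 34.325 cmH2O; new PIP = 34.325 + (-1.965) = 32.36 cmH2O.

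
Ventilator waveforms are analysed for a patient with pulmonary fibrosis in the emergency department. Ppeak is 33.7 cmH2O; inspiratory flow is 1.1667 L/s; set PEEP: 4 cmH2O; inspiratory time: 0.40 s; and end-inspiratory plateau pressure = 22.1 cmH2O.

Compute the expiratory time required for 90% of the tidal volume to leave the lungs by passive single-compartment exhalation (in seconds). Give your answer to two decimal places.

Vt = flow × Ti = 1.1667 L/s × 0.40 s × 1000 mL/L = 466.68 mL.
R = (PIP − Pplat)/V̇ = (33.7 − 22.1) / 1.1667 = 11.6/1.1667 = 9.943 cmH2O·s/L.
C = Vt/(Pplat − PEEP) = 466.68 / (22.1 − 4) = 466.68/18.1 = 25.783 mL/cmH2O.
τ = R × C = 9.943 × 0.02578 L/cmH2O = 0.2563 s.
t = −τ·ln(1 − 0.90) = −0.2563·ln(0.1) = 0.5902 s.

0.59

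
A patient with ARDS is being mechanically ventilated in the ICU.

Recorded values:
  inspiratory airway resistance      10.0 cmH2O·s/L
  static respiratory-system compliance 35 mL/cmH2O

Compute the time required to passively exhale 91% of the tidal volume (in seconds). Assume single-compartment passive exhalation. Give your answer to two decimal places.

0.84

τ = R × C = 10.0 × 35 mL/cmH2O = 10.0 × 0.035 L/cmH2O = 0.35 s.
Exhaled fraction f = 1 − e^(−t/τ) → t = −τ·ln(1 − f) = −0.35·ln(0.09) = 0.8428 s.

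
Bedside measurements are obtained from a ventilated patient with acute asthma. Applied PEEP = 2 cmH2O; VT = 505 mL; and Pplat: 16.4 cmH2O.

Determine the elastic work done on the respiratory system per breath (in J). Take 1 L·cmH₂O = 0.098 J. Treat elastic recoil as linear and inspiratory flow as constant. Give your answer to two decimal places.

Elastic work ≈ ½ × (Pplat − PEEP) × Vt = 0.5 × (16.4 − 2) × 0.505 L = 0.5 × 14.4 × 0.505 = 3.636 L·cmH2O.
× 0.098 J/(L·cmH2O) → 0.3563 J.

0.36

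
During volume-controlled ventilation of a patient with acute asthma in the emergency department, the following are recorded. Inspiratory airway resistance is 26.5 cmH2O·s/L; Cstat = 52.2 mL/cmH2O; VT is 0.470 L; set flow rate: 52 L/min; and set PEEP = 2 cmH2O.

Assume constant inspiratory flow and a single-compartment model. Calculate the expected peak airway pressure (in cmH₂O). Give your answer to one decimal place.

Flow: 52 L/min ÷ 60 = 0.8667 L/s.
Equation of motion (constant flow): PIP = Vt/C + R·V̇ + PEEP.
PIP = 470/52.2 + 26.5×0.8667 + 2 = 9.004 + 22.968 + 2 = 33.972 cmH2O.

34.0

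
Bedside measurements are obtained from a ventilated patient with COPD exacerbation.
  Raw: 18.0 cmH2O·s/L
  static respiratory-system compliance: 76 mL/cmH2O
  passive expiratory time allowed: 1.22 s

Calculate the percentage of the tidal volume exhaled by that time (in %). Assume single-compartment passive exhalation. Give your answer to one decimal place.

τ = R × C = 18.0 × 76 mL/cmH2O = 18.0 × 0.076 L/cmH2O = 1.368 s.
Passive exhalation: V(t)/V₀ = e^(−t/τ) = e^(−1.22/1.368) = 0.4099.
Fraction exhaled = 1 − 0.4099 = 0.5901 → 59.01%.

59.0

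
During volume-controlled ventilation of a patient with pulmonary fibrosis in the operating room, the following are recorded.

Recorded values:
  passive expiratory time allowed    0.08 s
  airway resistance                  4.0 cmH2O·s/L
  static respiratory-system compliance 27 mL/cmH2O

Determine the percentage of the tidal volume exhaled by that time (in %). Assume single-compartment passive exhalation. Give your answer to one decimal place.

τ = R × C = 4.0 × 27 mL/cmH2O = 4.0 × 0.027 L/cmH2O = 0.108 s.
Passive exhalation: V(t)/V₀ = e^(−t/τ) = e^(−0.08/0.108) = 0.4768.
Fraction exhaled = 1 − 0.4768 = 0.5232 → 52.32%.

52.3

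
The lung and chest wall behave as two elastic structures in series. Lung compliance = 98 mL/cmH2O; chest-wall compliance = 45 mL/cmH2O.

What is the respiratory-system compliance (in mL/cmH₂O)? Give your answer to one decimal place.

30.8

Lung and chest wall are elastances in series: 1/Crs = 1/CL + 1/Ccw.
1/Crs = 1/98 + 1/45 = 0.03243.
Crs = 30.836 mL/cmH2O.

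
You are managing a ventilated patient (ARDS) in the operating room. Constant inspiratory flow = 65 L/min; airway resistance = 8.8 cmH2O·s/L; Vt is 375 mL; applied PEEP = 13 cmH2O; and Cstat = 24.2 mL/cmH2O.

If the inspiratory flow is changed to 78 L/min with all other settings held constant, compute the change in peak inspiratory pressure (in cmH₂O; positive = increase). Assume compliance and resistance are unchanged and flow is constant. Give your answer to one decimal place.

Flow: 65 L/min ÷ 60 = 1.0833 L/s.
New flow: 78 L/min ÷ 60 = 1.3 L/s.
PIP = Vt/C + R·V̇ + PEEP (constant-flow equation of motion).
Only the resistive term changes: ΔPIP = R × ΔV̇ = 8.8 × (1.3 − 1.0833) = 8.8 × 0.2167 = 1.907 cmH2O.

1.9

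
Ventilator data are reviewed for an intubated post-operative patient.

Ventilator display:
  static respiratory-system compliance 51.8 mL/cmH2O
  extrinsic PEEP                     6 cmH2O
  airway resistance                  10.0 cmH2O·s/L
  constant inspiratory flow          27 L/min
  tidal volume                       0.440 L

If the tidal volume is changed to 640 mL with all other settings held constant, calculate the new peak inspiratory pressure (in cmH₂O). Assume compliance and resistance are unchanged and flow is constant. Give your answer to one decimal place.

Flow: 27 L/min ÷ 60 = 0.45 L/s.
PIP = Vt/C + R·V̇ + PEEP (constant-flow equation of motion).
Only the elastic term changes: ΔPIP = ΔVt / C = (640 − 440) / 51.8 = 3.861 cmH2O.
Original PIP = 440/51.8 + 10.0×0.45 + 6 = 18.994 cmH2O; new PIP = 18.994 + (3.861) = 22.855 cmH2O.

22.9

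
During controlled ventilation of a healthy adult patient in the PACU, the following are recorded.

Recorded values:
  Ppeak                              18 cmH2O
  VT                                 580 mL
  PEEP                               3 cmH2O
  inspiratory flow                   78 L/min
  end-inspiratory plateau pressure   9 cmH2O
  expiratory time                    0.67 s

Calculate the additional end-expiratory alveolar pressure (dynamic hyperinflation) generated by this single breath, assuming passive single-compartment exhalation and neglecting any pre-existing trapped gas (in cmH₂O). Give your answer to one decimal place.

2.2

Flow: 78 L/min ÷ 60 = 1.3 L/s.
R = (PIP − Pplat)/V̇ = (18 − 9) / 1.3 = 9.0/1.3 = 6.923 cmH2O·s/L.
C = Vt/(Pplat − PEEP) = 580.0 / (9 − 3) = 580.0/6.0 = 96.667 mL/cmH2O.
τ = R × C = 6.923 × 0.09667 L/cmH2O = 0.6692 s.
Fraction remaining = e^(−Te/τ) = e^(−0.67/0.6692) = 0.3674; trapped volume = 580.0 × 0.3674 = 213.09 mL.
Additional alveolar pressure from trapping ≈ V_trapped / C = 213.09 / 96.667 = 2.204 cmH2O.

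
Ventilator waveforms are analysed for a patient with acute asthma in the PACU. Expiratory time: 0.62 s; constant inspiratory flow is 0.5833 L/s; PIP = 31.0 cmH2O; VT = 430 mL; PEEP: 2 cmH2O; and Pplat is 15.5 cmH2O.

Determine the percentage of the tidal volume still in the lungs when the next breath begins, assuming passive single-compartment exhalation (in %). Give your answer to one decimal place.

48.1

R = (PIP − Pplat)/V̇ = (31.0 − 15.5) / 0.5833 = 15.5/0.5833 = 26.573 cmH2O·s/L.
C = Vt/(Pplat − PEEP) = 430.0 / (15.5 − 2) = 430.0/13.5 = 31.852 mL/cmH2O.
τ = R × C = 26.573 × 0.03185 L/cmH2O = 0.8464 s.
Fraction remaining at end-expiration = e^(−Te/τ) = e^(−0.62/0.8464) = 0.4807 → 48.07%.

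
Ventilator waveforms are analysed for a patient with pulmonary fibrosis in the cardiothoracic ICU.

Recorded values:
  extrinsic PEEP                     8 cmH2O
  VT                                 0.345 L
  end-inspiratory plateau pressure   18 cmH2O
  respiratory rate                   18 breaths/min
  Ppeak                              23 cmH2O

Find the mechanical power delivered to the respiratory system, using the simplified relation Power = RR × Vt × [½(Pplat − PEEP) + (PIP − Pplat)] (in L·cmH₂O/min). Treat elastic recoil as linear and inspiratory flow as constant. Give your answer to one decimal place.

Per-breath work = Vt × [½(Pplat−PEEP) + (PIP−Pplat)] = 0.345 × [0.5×10.0 + 5.0] = 0.345 × 10.0 = 3.45 L·cmH2O.
Power = 18 × 3.45 = 62.1 L·cmH2O/min.

62.1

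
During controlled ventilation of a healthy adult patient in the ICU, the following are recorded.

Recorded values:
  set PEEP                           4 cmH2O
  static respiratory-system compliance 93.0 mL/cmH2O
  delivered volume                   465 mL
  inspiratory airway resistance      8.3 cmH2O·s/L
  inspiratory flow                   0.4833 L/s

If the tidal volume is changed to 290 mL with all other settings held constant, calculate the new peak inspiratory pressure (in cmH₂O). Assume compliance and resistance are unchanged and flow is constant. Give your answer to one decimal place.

PIP = Vt/C + R·V̇ + PEEP (constant-flow equation of motion).
Only the elastic term changes: ΔPIP = ΔVt / C = (290 − 465) / 93.0 = -1.882 cmH2O.
Original PIP = 465/93.0 + 8.3×0.4833 + 4 = 13.011 cmH2O; new PIP = 13.011 + (-1.882) = 11.129 cmH2O.

11.1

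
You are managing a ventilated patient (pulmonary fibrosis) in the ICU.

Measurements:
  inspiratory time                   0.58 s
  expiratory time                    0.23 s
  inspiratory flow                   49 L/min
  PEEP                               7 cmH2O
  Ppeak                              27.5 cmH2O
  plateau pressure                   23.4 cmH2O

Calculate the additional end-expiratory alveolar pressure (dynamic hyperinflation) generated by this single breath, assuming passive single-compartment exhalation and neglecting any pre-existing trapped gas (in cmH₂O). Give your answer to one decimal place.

Flow: 49 L/min ÷ 60 = 0.8167 L/s.
Vt = flow × Ti = 0.8167 L/s × 0.58 s × 1000 mL/L = 473.69 mL.
R = (PIP − Pplat)/V̇ = (27.5 − 23.4) / 0.8167 = 4.1/0.8167 = 5.02 cmH2O·s/L.
C = Vt/(Pplat − PEEP) = 473.69 / (23.4 − 7) = 473.69/16.4 = 28.884 mL/cmH2O.
τ = R × C = 5.02 × 0.02888 L/cmH2O = 0.145 s.
Fraction remaining = e^(−Te/τ) = e^(−0.23/0.145) = 0.2047; trapped volume = 473.69 × 0.2047 = 96.964 mL.
Additional alveolar pressure from trapping ≈ V_trapped / C = 96.964 / 28.884 = 3.357 cmH2O.

3.4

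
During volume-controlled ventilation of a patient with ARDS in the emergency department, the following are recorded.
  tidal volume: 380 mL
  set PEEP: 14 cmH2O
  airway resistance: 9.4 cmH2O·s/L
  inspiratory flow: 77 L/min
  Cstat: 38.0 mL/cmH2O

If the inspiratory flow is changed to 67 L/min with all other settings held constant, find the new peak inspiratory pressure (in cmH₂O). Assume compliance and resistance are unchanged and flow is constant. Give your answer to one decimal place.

34.5

Flow: 77 L/min ÷ 60 = 1.2833 L/s.
New flow: 67 L/min ÷ 60 = 1.1167 L/s.
PIP = Vt/C + R·V̇ + PEEP (constant-flow equation of motion).
Only the resistive term changes: ΔPIP = R × ΔV̇ = 9.4 × (1.1167 − 1.2833) = 9.4 × -0.1666 = -1.566 cmH2O.
Original PIP = 380/38.0 + 9.4×1.2833 + 14 = 36.063 cmH2O; new PIP = 36.063 + (-1.566) = 34.497 cmH2O.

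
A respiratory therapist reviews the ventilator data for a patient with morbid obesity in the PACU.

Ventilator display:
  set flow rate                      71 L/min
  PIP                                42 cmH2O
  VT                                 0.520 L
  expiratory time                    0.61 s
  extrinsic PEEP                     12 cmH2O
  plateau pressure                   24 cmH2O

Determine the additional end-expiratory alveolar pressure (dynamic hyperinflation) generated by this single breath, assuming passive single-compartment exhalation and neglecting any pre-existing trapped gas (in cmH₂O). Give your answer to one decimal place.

4.8

Flow: 71 L/min ÷ 60 = 1.1833 L/s.
R = (PIP − Pplat)/V̇ = (42 − 24) / 1.1833 = 18.0/1.1833 = 15.212 cmH2O·s/L.
C = Vt/(Pplat − PEEP) = 520.0 / (24 − 12) = 520.0/12.0 = 43.333 mL/cmH2O.
τ = R × C = 15.212 × 0.04333 L/cmH2O = 0.6591 s.
Fraction remaining = e^(−Te/τ) = e^(−0.61/0.6591) = 0.3963; trapped volume = 520.0 × 0.3963 = 206.08 mL.
Additional alveolar pressure from trapping ≈ V_trapped / C = 206.08 / 43.333 = 4.756 cmH2O.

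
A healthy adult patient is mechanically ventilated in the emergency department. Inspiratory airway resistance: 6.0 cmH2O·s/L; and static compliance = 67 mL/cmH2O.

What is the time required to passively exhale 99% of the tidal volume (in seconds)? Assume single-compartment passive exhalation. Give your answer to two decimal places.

1.85

τ = R × C = 6.0 × 67 mL/cmH2O = 6.0 × 0.067 L/cmH2O = 0.402 s.
Exhaled fraction f = 1 − e^(−t/τ) → t = −τ·ln(1 − f) = −0.402·ln(0.01) = 1.851 s.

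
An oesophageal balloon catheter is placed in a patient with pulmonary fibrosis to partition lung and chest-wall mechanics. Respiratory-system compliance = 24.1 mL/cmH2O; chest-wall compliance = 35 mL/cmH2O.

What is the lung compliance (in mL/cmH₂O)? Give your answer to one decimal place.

1/CL = 1/Crs − 1/Ccw.
1/CL = 1/24.1 − 1/35 = 0.01292.
CL = 77.399 mL/cmH2O.

77.4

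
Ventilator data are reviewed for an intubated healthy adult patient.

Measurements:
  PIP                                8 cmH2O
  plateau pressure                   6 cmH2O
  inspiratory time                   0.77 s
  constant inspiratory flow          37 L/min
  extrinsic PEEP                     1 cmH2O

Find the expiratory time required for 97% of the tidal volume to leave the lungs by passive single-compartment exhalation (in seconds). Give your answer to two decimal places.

1.08

Flow: 37 L/min ÷ 60 = 0.6167 L/s.
Vt = flow × Ti = 0.6167 L/s × 0.77 s × 1000 mL/L = 474.86 mL.
R = (PIP − Pplat)/V̇ = (8 − 6) / 0.6167 = 2.0/0.6167 = 3.243 cmH2O·s/L.
C = Vt/(Pplat − PEEP) = 474.86 / (6 − 1) = 474.86/5.0 = 94.972 mL/cmH2O.
τ = R × C = 3.243 × 0.09497 L/cmH2O = 0.308 s.
t = −τ·ln(1 − 0.97) = −0.308·ln(0.03) = 1.08 s.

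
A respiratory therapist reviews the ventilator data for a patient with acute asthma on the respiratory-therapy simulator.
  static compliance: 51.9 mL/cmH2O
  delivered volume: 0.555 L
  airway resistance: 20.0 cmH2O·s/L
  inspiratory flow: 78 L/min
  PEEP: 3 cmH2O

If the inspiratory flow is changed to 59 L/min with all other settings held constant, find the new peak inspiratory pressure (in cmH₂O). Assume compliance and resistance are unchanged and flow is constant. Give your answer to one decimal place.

Flow: 78 L/min ÷ 60 = 1.3 L/s.
New flow: 59 L/min ÷ 60 = 0.9833 L/s.
PIP = Vt/C + R·V̇ + PEEP (constant-flow equation of motion).
Only the resistive term changes: ΔPIP = R × ΔV̇ = 20.0 × (0.9833 − 1.3) = 20.0 × -0.3167 = -6.334 cmH2O.
Original PIP = 555/51.9 + 20.0×1.3 + 3 = 39.694 cmH2O; new PIP = 39.694 + (-6.334) = 33.36 cmH2O.

33.4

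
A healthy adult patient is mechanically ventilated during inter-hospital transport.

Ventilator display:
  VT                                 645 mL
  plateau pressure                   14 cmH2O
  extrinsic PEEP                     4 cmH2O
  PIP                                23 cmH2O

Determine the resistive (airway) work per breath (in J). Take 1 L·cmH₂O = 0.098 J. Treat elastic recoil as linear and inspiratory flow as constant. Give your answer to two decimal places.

0.57

With constant inspiratory flow the resistive pressure is constant at PIP − Pplat = 23 − 14 = 9.0 cmH2O, so resistive work = 9.0 × 0.645 = 5.805 L·cmH2O.
× 0.098 J/(L·cmH2O) → 0.5689 J.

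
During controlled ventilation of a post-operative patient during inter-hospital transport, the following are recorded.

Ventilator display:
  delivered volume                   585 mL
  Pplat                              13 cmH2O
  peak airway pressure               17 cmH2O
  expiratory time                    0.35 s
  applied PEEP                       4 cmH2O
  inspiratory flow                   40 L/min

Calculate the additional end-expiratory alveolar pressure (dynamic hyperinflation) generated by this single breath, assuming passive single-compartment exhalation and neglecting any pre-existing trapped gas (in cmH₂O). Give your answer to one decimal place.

3.7

Flow: 40 L/min ÷ 60 = 0.6667 L/s.
R = (PIP − Pplat)/V̇ = (17 − 13) / 0.6667 = 4.0/0.6667 = 6.0 cmH2O·s/L.
C = Vt/(Pplat − PEEP) = 585.0 / (13 − 4) = 585.0/9.0 = 65.0 mL/cmH2O.
τ = R × C = 6.0 × 0.065 L/cmH2O = 0.39 s.
Fraction remaining = e^(−Te/τ) = e^(−0.35/0.39) = 0.4076; trapped volume = 585.0 × 0.4076 = 238.45 mL.
Additional alveolar pressure from trapping ≈ V_trapped / C = 238.45 / 65.0 = 3.668 cmH2O.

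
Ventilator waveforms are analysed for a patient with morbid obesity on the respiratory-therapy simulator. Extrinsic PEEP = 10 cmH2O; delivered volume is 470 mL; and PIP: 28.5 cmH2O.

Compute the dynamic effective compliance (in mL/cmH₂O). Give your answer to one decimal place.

25.4

Dynamic compliance = Vt / (PIP − PEEP) = 470 / (28.5 − 10) = 470 / 18.5 = 25.405 mL/cmH2O.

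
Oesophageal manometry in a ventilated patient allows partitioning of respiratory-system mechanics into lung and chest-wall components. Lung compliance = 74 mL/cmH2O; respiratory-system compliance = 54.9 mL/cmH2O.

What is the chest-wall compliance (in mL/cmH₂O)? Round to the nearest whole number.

1/Ccw = 1/Crs − 1/CL.
1/Ccw = 1/54.9 − 1/74 = 0.004701.
Ccw = 212.72 mL/cmH2O.

213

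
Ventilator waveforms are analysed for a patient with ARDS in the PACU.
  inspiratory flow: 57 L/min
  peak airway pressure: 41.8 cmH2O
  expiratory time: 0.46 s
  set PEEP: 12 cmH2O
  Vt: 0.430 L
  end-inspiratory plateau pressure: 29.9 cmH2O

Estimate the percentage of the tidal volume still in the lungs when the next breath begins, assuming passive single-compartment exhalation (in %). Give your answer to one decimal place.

Flow: 57 L/min ÷ 60 = 0.95 L/s.
R = (PIP − Pplat)/V̇ = (41.8 − 29.9) / 0.95 = 11.9/0.95 = 12.526 cmH2O·s/L.
C = Vt/(Pplat − PEEP) = 430.0 / (29.9 − 12) = 430.0/17.9 = 24.022 mL/cmH2O.
τ = R × C = 12.526 × 0.02402 L/cmH2O = 0.3009 s.
Fraction remaining at end-expiration = e^(−Te/τ) = e^(−0.46/0.3009) = 0.2168 → 21.68%.

21.7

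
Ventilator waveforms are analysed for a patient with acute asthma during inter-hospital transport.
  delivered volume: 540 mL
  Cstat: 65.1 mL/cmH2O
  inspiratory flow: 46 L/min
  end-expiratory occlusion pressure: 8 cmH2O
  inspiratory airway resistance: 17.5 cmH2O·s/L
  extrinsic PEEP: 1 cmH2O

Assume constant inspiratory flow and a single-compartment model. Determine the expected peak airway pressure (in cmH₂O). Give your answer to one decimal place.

Flow: 46 L/min ÷ 60 = 0.7667 L/s.
Total PEEP = 8 cmH2O (set 1 + intrinsic 7); this is the baseline alveolar pressure.
Equation of motion (constant flow): PIP = Vt/C + R·V̇ + PEEP.
PIP = 540/65.1 + 17.5×0.7667 + 8 = 8.295 + 13.417 + 8 = 29.712 cmH2O.

29.7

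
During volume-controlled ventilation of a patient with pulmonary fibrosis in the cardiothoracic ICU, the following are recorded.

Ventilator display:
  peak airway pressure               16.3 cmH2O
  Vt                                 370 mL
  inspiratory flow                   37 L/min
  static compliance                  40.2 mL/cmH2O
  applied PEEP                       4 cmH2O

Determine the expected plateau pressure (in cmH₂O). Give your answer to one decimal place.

13.2

Pplat = PEEP + Vt / Cstat = 4 + 370 / 40.2 = 4 + 9.204 = 13.204 cmH2O.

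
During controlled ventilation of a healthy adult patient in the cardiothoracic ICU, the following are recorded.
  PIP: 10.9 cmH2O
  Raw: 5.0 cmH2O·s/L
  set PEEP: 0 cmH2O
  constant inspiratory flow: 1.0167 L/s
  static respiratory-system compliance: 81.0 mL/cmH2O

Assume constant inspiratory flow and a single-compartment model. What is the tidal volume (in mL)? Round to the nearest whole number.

Equation of motion (constant flow): PIP = Vt/C + R·V̇ + PEEP.
Vt/C = PIP − R·V̇ − PEEP = 10.9 − 5.084 − 0 = 5.816 cmH2O.
Vt = C × 5.816 = 81.0 × 5.816 = 471.1 mL.

471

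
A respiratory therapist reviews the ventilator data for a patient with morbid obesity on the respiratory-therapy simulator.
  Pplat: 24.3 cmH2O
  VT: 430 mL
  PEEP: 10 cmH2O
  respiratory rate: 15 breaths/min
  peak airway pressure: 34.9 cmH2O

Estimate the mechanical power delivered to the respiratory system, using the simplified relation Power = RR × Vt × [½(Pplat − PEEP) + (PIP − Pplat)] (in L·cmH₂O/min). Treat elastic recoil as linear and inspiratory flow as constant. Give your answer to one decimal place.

Per-breath work = Vt × [½(Pplat−PEEP) + (PIP−Pplat)] = 0.430 × [0.5×14.3 + 10.6] = 0.430 × 17.75 = 7.633 L·cmH2O.
Power = 15 × 7.633 = 114.5 L·cmH2O/min.

114.5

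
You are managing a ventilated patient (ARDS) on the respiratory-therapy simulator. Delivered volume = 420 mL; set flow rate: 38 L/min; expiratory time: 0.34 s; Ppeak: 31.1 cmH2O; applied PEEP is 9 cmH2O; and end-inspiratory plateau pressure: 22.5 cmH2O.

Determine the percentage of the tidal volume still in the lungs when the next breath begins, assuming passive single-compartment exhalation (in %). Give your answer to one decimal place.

Flow: 38 L/min ÷ 60 = 0.6333 L/s.
R = (PIP − Pplat)/V̇ = (31.1 − 22.5) / 0.6333 = 8.6/0.6333 = 13.58 cmH2O·s/L.
C = Vt/(Pplat − PEEP) = 420.0 / (22.5 − 9) = 420.0/13.5 = 31.111 mL/cmH2O.
τ = R × C = 13.58 × 0.03111 L/cmH2O = 0.4225 s.
Fraction remaining at end-expiration = e^(−Te/τ) = e^(−0.34/0.4225) = 0.4472 → 44.72%.

44.7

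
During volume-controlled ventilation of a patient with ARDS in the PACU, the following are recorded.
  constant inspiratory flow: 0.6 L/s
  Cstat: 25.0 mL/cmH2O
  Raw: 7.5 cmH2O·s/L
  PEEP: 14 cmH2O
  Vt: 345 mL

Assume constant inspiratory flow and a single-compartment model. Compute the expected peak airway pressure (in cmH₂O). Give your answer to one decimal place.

32.3

Equation of motion (constant flow): PIP = Vt/C + R·V̇ + PEEP.
PIP = 345/25.0 + 7.5×0.6 + 14 = 13.8 + 4.5 + 14 = 32.3 cmH2O.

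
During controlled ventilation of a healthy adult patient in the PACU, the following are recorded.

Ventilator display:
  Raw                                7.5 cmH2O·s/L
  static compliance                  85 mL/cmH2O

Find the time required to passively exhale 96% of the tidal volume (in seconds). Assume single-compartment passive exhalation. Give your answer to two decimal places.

τ = R × C = 7.5 × 85 mL/cmH2O = 7.5 × 0.085 L/cmH2O = 0.6375 s.
Exhaled fraction f = 1 − e^(−t/τ) → t = −τ·ln(1 − f) = −0.6375·ln(0.04) = 2.052 s.

2.05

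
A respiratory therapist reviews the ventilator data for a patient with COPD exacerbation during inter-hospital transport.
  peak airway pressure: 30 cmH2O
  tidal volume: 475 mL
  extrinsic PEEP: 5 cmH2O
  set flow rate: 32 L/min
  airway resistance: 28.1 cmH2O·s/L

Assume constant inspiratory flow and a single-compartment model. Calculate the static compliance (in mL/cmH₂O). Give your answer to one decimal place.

Flow: 32 L/min ÷ 60 = 0.5333 L/s.
Equation of motion (constant flow): PIP = Vt/C + R·V̇ + PEEP.
Vt/C = PIP − R·V̇ − PEEP = 30 − 28.1×0.5333 − 5 = 30 − 14.986 − 5 = 10.014 cmH2O.
C = Vt / 10.014 = 475 / 10.014 = 47.434 mL/cmH2O.

47.4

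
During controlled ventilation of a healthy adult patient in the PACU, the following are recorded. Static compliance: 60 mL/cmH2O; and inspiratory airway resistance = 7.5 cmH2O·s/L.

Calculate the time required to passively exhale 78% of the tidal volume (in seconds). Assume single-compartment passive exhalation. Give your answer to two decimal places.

τ = R × C = 7.5 × 60 mL/cmH2O = 7.5 × 0.060 L/cmH2O = 0.45 s.
Exhaled fraction f = 1 − e^(−t/τ) → t = −τ·ln(1 − f) = −0.45·ln(0.22) = 0.6814 s.

0.68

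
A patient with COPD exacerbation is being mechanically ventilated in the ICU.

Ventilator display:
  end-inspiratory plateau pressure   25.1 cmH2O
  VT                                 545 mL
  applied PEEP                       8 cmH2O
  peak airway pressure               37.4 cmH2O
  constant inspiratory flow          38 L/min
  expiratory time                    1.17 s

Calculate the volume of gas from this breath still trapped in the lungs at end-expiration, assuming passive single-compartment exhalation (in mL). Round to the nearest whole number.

Flow: 38 L/min ÷ 60 = 0.6333 L/s.
R = (PIP − Pplat)/V̇ = (37.4 − 25.1) / 0.6333 = 12.3/0.6333 = 19.422 cmH2O·s/L.
C = Vt/(Pplat − PEEP) = 545.0 / (25.1 − 8) = 545.0/17.1 = 31.871 mL/cmH2O.
τ = R × C = 19.422 × 0.03187 L/cmH2O = 0.619 s.
Fraction remaining = e^(−Te/τ) = e^(−1.17/0.619) = 0.151.
Trapped volume = 545.0 × 0.151 = 82.295 mL.

82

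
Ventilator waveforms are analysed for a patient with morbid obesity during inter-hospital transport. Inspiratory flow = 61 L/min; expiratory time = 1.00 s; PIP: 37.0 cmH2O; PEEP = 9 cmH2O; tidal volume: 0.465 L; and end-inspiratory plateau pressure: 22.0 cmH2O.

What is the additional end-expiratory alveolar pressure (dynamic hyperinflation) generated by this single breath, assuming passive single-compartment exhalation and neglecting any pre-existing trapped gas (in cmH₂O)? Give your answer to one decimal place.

2.0

Flow: 61 L/min ÷ 60 = 1.0167 L/s.
R = (PIP − Pplat)/V̇ = (37.0 − 22.0) / 1.0167 = 15.0/1.0167 = 14.754 cmH2O·s/L.
C = Vt/(Pplat − PEEP) = 465.0 / (22.0 − 9) = 465.0/13.0 = 35.769 mL/cmH2O.
τ = R × C = 14.754 × 0.03577 L/cmH2O = 0.5278 s.
Fraction remaining = e^(−Te/τ) = e^(−1.00/0.5278) = 0.1504; trapped volume = 465.0 × 0.1504 = 69.936 mL.
Additional alveolar pressure from trapping ≈ V_trapped / C = 69.936 / 35.769 = 1.955 cmH2O.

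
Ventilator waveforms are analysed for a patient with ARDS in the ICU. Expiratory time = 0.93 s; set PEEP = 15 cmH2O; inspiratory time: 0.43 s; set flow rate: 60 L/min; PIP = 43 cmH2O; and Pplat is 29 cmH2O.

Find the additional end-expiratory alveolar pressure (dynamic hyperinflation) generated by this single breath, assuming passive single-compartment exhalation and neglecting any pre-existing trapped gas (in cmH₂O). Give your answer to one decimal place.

1.6

Flow: 60 L/min ÷ 60 = 1 L/s.
Vt = flow × Ti = 1 L/s × 0.43 s × 1000 mL/L = 430.0 mL.
R = (PIP − Pplat)/V̇ = (43 − 29) / 1 = 14.0/1 = 14.0 cmH2O·s/L.
C = Vt/(Pplat − PEEP) = 430.0 / (29 − 15) = 430.0/14.0 = 30.714 mL/cmH2O.
τ = R × C = 14.0 × 0.03071 L/cmH2O = 0.4299 s.
Fraction remaining = e^(−Te/τ) = e^(−0.93/0.4299) = 0.1149; trapped volume = 430.0 × 0.1149 = 49.407 mL.
Additional alveolar pressure from trapping ≈ V_trapped / C = 49.407 / 30.714 = 1.609 cmH2O.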